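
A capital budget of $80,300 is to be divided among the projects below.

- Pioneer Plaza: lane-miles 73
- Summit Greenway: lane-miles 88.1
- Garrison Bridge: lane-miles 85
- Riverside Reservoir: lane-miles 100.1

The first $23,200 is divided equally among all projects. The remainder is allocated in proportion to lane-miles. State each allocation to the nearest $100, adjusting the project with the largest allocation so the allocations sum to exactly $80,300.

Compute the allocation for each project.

Equal tier: $23,200 ÷ 4 = $5,800 apiece.
Remainder $57,100 by lane-miles (total 346.2): Pioneer Plaza 12,040.15 → $12,000; Summit Greenway 14,530.65 → $14,500; Garrison Bridge 14,019.35 → $14,000; Riverside Reservoir 16,509.85 → $16,500.
Rounding difference +$100 on remainder applied to Riverside Reservoir.
Totals: Pioneer Plaza $5,800 + $12,000 = $17,800; Summit Greenway $5,800 + $14,500 = $20,300; Garrison Bridge $5,800 + $14,000 = $19,800; Riverside Reservoir $5,800 + $16,600 = $22,400.

Pioneer Plaza: $17,800 · Summit Greenway: $20,300 · Garrison Bridge: $19,800 · Riverside Reservoir: $22,400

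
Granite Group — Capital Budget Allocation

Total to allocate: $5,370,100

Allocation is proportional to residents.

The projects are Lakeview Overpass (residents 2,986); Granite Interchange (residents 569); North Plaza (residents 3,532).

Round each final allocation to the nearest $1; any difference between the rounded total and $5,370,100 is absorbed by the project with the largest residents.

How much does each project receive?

Lakeview Overpass: $2,262,610 · Granite Interchange: $431,154 · North Plaza: $2,676,336

Combined residents = 2,986 + 569 + 3,532 = 7,087.
Raw shares: Lakeview Overpass 2,262,610.22; Granite Interchange 431,153.79; North Plaza 2,676,336.00.
After rounding ($1): Lakeview Overpass $2,262,610; Granite Interchange $431,154; North Plaza $2,676,336. Sum = $5,370,100.
No rounding difference to absorb.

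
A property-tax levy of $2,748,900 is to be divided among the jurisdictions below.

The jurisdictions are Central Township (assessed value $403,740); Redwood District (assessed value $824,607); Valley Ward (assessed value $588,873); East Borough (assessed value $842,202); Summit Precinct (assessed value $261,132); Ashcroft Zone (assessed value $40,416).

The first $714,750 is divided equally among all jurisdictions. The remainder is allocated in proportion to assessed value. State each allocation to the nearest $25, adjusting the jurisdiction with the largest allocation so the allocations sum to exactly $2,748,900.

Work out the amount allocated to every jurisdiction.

Central Township: $396,500; Redwood District: $685,625; Valley Ward: $523,675; East Borough: $697,675; Summit Precinct: $298,525; Ashcroft Zone: $146,900

$714,750 shared equally gives $119,125 per jurisdiction.
Remainder $2,034,150 by assessed value (total 2,960,970): Central Township 277,364.42 → $277,375; Redwood District 566,494.87 → $566,500; Valley Ward 404,548.51 → $404,550; East Borough 578,582.42 → $578,575; Summit Precinct 179,394.47 → $179,400; Ashcroft Zone 27,765.30 → $27,775.
Rounding difference −$25 on remainder applied to East Borough.
Totals: Central Township $119,125 + $277,375 = $396,500; Redwood District $119,125 + $566,500 = $685,625; Valley Ward $119,125 + $404,550 = $523,675; East Borough $119,125 + $578,550 = $697,675; Summit Precinct $119,125 + $179,400 = $298,525; Ashcroft Zone $119,125 + $27,775 = $146,900.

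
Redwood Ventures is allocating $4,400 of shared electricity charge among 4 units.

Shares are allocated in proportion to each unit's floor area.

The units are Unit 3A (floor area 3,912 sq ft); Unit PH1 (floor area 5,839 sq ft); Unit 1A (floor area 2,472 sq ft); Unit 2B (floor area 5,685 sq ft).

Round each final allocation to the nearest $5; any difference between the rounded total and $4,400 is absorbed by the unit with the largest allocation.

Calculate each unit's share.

Combined floor area = 17,908.
Proportional shares: Unit 3A 3,912/17,908 × $4,400 = 961.18; Unit PH1 5,839/17,908 × $4,400 = 1,434.64; Unit 1A 2,472/17,908 × $4,400 = 607.37; Unit 2B 5,685/17,908 × $4,400 = 1,396.81.
Rounded to nearest $5: Unit 3A $960; Unit PH1 $1,435; Unit 1A $605; Unit 2B $1,395. Sum = $4,395.
Difference $4,400 − $4,395 = +$5 applied to largest allocation (Unit PH1): Unit PH1 becomes $1,440.

Unit 3A: $960; Unit PH1: $1,440; Unit 1A: $605; Unit 2B: $1,395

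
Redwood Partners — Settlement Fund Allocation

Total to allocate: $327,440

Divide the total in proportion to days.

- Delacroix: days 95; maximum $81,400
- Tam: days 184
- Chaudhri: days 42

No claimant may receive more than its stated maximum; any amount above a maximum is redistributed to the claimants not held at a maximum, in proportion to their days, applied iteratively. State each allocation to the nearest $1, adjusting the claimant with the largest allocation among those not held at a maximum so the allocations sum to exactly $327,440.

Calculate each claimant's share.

Delacroix: $81,400 | Tam: $200,316 | Chaudhri: $45,724

Days total: 321.
Unconstrained shares: Delacroix 96,905.92; Tam 187,691.46; Chaudhri 42,842.62.
Capped: Delacroix ($81,400); residual $246,040 reallocated over remaining days 226.
Redistributed shares: Tam 200,315.75 → $200,316; Chaudhri 45,724.25 → $45,724.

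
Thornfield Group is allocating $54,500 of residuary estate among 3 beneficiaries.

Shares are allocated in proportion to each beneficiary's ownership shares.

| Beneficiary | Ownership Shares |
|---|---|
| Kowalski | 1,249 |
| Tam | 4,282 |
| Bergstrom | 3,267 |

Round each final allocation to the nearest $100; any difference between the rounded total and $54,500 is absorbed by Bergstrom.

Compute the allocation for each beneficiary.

Sum of ownership shares: 8,798.
Pro-rata amounts: Kowalski 1,249/8,798 × $54,500 = 7,737.04; Tam 4,282/8,798 × $54,500 = 26,525.23; Bergstrom 3,267/8,798 × $54,500 = 20,237.72.
After rounding ($100): Kowalski $7,700; Tam $26,500; Bergstrom $20,200. Sum = $54,400.
Difference $54,500 − $54,400 = +$100 applied to Bergstrom: Bergstrom becomes $20,300.

Kowalski: $7,700 · Tam: $26,500 · Bergstrom: $20,300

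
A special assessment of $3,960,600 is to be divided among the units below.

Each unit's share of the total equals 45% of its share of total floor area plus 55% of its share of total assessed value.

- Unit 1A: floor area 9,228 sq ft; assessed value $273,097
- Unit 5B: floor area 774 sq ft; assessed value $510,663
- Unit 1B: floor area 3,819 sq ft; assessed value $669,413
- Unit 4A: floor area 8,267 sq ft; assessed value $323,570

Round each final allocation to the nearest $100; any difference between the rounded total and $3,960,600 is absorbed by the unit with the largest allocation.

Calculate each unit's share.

Floor area total 22,088; assessed value total 1,776,743.
Composite weights (45% floor area + 55% assessed value): Unit 1A 0.2725; Unit 5B 0.1738; Unit 1B 0.2850; Unit 4A 0.2686.
Unrounded shares: Unit 1A 1,079,426.39; Unit 5B 688,538.90; Unit 1B 1,128,869.83; Unit 4A 1,063,764.88.
After rounding ($100): Unit 1A $1,079,400; Unit 5B $688,500; Unit 1B $1,128,900; Unit 4A $1,063,800. Sum = $3,960,600.
Sum already equals the total — no adjustment.

Unit 1A: $1,079,400; Unit 5B: $688,500; Unit 1B: $1,128,900; Unit 4A: $1,063,800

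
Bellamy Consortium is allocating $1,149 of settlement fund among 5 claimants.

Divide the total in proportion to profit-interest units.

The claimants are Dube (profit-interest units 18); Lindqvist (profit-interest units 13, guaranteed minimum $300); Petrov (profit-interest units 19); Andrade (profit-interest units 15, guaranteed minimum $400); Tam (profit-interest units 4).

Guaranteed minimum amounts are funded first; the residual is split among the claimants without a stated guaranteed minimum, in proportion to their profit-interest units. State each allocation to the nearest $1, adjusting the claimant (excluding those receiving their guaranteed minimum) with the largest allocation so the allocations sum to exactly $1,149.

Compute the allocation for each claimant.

Minimums first: Lindqvist $300; Andrade $400. Balance $449.
Balance split over remaining profit-interest units 41: Dube 197.12 → $197; Petrov 208.07 → $208; Tam 43.80 → $44.

Dube: $197; Lindqvist: $300; Petrov: $208; Andrade: $400; Tam: $44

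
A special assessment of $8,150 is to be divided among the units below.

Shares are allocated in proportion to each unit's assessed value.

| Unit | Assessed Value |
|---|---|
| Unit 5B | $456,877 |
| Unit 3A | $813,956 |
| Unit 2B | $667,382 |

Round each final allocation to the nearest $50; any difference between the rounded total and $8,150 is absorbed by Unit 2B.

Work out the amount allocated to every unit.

Unit 5B: $1,900 | Unit 3A: $3,400 | Unit 2B: $2,850

Combined assessed value = 1,938,215.
Raw shares: Unit 5B 456,877/1,938,215 × $8,150 = 1,921.12; Unit 3A 813,956/1,938,215 × $8,150 = 3,422.60; Unit 2B 667,382/1,938,215 × $8,150 = 2,806.27.
Rounded to nearest $50: Unit 5B $1,900; Unit 3A $3,400; Unit 2B $2,800. Sum = $8,100.
Difference $8,150 − $8,100 = +$50 applied to Unit 2B: Unit 2B becomes $2,850.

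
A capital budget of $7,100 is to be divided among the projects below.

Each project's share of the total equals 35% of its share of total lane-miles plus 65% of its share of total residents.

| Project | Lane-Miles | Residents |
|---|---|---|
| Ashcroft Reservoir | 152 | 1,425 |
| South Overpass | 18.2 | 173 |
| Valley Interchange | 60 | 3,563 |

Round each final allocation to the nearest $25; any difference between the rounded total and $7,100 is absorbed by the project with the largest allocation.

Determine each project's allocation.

Ashcroft Reservoir: $2,925 | South Overpass: $350 | Valley Interchange: $3,825

Lane-miles total 230.2; residents total 5,161.
Composite weights (35% lane-miles + 65% residents): Ashcroft Reservoir 0.4106; South Overpass 0.0495; Valley Interchange 0.5400.
Proportional shares: Ashcroft Reservoir 2,915.08; South Overpass 351.17; Valley Interchange 3,833.76.
After rounding ($25): Ashcroft Reservoir $2,925; South Overpass $350; Valley Interchange $3,825. Sum = $7,100.
Rounded total matches; no reconciliation needed.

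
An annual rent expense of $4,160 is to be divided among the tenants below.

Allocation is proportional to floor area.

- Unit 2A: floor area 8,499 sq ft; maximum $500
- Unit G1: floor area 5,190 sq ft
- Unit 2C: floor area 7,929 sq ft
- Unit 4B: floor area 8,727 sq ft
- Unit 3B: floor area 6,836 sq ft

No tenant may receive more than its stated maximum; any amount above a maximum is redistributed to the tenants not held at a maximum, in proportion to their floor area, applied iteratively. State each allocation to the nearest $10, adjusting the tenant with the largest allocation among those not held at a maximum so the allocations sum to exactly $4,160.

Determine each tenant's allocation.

Unit 2A: $500; Unit G1: $660; Unit 2C: $1,010; Unit 4B: $1,120; Unit 3B: $870

Total floor area = 37,181.
Unconstrained shares: Unit 2A 950.91; Unit G1 580.68; Unit 2C 887.14; Unit 4B 976.42; Unit 3B 764.85.
Held at cap: Unit 2A ($500); residual $3,660 reallocated over remaining floor area 28,682.
Redistributed shares: Unit G1 662.28 → $660; Unit 2C 1,011.79 → $1,010; Unit 4B 1,113.62 → $1,110; Unit 3B 872.32 → $870.
Rounding difference +$10 applied to Unit 4B → $1,120.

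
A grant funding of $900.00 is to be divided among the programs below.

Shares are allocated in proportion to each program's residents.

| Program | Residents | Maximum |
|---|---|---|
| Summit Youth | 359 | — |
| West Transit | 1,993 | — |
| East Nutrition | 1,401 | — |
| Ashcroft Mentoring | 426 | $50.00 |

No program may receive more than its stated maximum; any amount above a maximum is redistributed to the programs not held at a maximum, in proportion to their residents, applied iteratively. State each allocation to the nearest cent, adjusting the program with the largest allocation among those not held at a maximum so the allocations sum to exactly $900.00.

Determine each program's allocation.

Sum of residents: 4,179.
Pro-rata shares before constraints: Summit Youth 77.3151; West Transit 429.2175; East Nutrition 301.7229; Ashcroft Mentoring 91.7444.
Held at cap: Ashcroft Mentoring ($50.00); remaining pool $850.00 reallocated over remaining residents 3,753.
Redistributed shares: Summit Youth 81.3083 → $81.31; West Transit 451.3856 → $451.39; East Nutrition 317.3062 → $317.31.
Rounding difference −$0.01 applied to West Transit → $451.38.

Summit Youth: $81.31 · West Transit: $451.38 · East Nutrition: $317.31 · Ashcroft Mentoring: $50.00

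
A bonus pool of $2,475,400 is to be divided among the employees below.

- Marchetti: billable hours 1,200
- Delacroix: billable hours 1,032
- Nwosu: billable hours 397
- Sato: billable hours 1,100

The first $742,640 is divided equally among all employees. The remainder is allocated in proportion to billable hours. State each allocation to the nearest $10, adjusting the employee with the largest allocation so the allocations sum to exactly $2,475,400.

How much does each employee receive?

Marchetti: $743,270 · Delacroix: $665,200 · Nwosu: $370,130 · Sato: $696,800

First tranche $742,640 split equally: $185,660 each.
Remainder $1,732,760 by billable hours (total 3,729): Marchetti 557,605.79 → $557,610; Delacroix 479,540.98 → $479,540; Nwosu 184,474.58 → $184,470; Sato 511,138.64 → $511,140.
Totals: Marchetti $185,660 + $557,610 = $743,270; Delacroix $185,660 + $479,540 = $665,200; Nwosu $185,660 + $184,470 = $370,130; Sato $185,660 + $511,140 = $696,800.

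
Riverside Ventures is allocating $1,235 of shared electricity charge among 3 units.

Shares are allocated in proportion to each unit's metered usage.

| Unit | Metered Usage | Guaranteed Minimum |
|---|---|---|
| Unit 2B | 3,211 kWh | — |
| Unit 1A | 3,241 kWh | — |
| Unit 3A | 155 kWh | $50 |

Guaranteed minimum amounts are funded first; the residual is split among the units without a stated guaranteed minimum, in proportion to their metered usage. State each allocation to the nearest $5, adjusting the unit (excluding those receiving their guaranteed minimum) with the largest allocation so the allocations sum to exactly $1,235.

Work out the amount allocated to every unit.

Fund the minimums — Unit 3A $50. Residual $1,185.
Residual split over remaining metered usage 6,452: Unit 2B 589.75 → $590; Unit 1A 595.25 → $595.

Unit 2B: $590 · Unit 1A: $595 · Unit 3A: $50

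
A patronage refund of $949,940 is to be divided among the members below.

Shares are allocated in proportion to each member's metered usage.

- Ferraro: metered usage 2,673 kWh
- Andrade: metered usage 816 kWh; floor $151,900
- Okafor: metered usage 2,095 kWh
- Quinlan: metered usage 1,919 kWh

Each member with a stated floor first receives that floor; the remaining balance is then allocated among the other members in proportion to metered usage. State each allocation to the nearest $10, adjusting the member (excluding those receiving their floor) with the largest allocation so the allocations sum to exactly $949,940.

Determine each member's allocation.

Guaranteed amounts: Andrade $151,900. Balance $798,040.
Balance split over remaining metered usage 6,687: Ferraro 319,001.18 → $319,000; Okafor 250,021.50 → $250,020; Quinlan 229,017.31 → $229,020.

Ferraro: $319,000 | Andrade: $151,900 | Okafor: $250,020 | Quinlan: $229,020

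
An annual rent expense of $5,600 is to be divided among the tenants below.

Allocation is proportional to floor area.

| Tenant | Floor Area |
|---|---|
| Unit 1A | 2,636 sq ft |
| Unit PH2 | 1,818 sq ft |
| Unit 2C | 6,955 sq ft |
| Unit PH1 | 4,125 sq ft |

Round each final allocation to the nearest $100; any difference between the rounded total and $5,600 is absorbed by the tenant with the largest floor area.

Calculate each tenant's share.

Floor area total: 15,534.
Pro-rata amounts: Unit 1A 2,636/15,534 × $5,600 = 950.28; Unit PH2 1,818/15,534 × $5,600 = 655.39; Unit 2C 6,955/15,534 × $5,600 = 2,507.27; Unit PH1 4,125/15,534 × $5,600 = 1,487.06.
Rounded to nearest $100: Unit 1A $1,000; Unit PH2 $700; Unit 2C $2,500; Unit PH1 $1,500. Sum = $5,700.
Difference $5,600 − $5,700 = −$100 applied to largest floor area (Unit 2C): Unit 2C becomes $2,400.

Unit 1A: $1,000; Unit PH2: $700; Unit 2C: $2,400; Unit PH1: $1,500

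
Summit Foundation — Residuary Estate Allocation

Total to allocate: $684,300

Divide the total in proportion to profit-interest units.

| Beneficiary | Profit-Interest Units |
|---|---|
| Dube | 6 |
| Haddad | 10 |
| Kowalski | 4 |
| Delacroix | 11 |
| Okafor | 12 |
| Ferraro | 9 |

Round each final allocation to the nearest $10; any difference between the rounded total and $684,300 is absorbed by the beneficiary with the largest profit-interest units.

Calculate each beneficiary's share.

Dube: $78,960 | Haddad: $131,600 | Kowalski: $52,640 | Delacroix: $144,760 | Okafor: $157,900 | Ferraro: $118,440

Combined profit-interest units = 52.
Pro-rata amounts: Dube 6/52 × $684,300 = 78,957.69; Haddad 10/52 × $684,300 = 131,596.15; Kowalski 4/52 × $684,300 = 52,638.46; Delacroix 11/52 × $684,300 = 144,755.77; Okafor 12/52 × $684,300 = 157,915.38; Ferraro 9/52 × $684,300 = 118,436.54.
At nearest $10: Dube $78,960; Haddad $131,600; Kowalski $52,640; Delacroix $144,760; Okafor $157,920; Ferraro $118,440. Sum = $684,320.
Difference $684,300 − $684,320 = −$20 applied to largest profit-interest units (Okafor): Okafor becomes $157,900.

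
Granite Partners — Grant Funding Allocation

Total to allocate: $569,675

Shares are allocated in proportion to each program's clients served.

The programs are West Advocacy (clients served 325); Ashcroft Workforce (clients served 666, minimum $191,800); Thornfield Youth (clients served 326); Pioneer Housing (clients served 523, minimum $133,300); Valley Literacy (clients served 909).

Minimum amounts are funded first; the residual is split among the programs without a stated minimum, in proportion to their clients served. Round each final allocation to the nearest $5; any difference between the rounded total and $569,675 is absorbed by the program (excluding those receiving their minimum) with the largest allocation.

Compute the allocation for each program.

Fund the minimums — Ashcroft Workforce $191,800; Pioneer Housing $133,300. Remaining pool $244,575.
Remaining pool split over remaining clients served 1,560: West Advocacy 50,953.12 → $50,955; Thornfield Youth 51,109.90 → $51,110; Valley Literacy 142,511.97 → $142,510.

West Advocacy: $50,955 · Ashcroft Workforce: $191,800 · Thornfield Youth: $51,110 · Pioneer Housing: $133,300 · Valley Literacy: $142,510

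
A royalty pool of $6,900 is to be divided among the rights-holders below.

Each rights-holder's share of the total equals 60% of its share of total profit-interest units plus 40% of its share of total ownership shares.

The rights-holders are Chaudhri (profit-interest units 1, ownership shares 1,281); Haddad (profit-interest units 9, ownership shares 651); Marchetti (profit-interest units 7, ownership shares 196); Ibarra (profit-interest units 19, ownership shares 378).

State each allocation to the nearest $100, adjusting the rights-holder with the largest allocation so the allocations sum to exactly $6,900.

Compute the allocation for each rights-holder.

Chaudhri: $1,500 | Haddad: $1,800 | Marchetti: $1,000 | Ibarra: $2,600

Totals — profit-interest units 36, ownership shares 2,506.
Blended shares (60% profit-interest units + 40% ownership shares): Chaudhri 0.2211; Haddad 0.2539; Marchetti 0.1480; Ibarra 0.3770.
Pro-rata amounts: Chaudhri 1,525.84; Haddad 1,751.98; Marchetti 1,020.87; Ibarra 2,601.31.
Rounded to nearest $100: Chaudhri $1,500; Haddad $1,800; Marchetti $1,000; Ibarra $2,600. Sum = $6,900.
Sum already equals the total — no adjustment.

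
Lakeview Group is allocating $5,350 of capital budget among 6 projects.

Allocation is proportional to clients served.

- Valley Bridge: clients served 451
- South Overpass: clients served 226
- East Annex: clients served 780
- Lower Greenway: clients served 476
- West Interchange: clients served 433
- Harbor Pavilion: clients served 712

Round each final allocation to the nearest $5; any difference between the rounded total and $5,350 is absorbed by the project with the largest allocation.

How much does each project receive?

Clients served total: 3,078.
Unrounded shares: Valley Bridge 451/3,078 × $5,350 = 783.90; South Overpass 226/3,078 × $5,350 = 392.82; East Annex 780/3,078 × $5,350 = 1,355.75; Lower Greenway 476/3,078 × $5,350 = 827.36; West Interchange 433/3,078 × $5,350 = 752.62; Harbor Pavilion 712/3,078 × $5,350 = 1,237.56.
Rounded to nearest $5: Valley Bridge $785; South Overpass $395; East Annex $1,355; Lower Greenway $825; West Interchange $755; Harbor Pavilion $1,240. Sum = $5,355.
Difference $5,350 − $5,355 = −$5 applied to largest allocation (East Annex): East Annex becomes $1,350.

Valley Bridge: $785 | South Overpass: $395 | East Annex: $1,350 | Lower Greenway: $825 | West Interchange: $755 | Harbor Pavilion: $1,240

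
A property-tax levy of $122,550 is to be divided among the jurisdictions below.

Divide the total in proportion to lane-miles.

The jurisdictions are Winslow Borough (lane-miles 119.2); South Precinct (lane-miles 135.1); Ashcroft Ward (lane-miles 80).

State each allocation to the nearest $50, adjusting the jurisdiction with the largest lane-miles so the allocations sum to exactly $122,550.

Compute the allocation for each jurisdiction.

Lane-miles total: 119.2 + 135.1 + 80 = 334.3.
Unrounded shares: Winslow Borough 43,697.16; South Precinct 49,525.89; Ashcroft Ward 29,326.95.
After rounding ($50): Winslow Borough $43,700; South Precinct $49,550; Ashcroft Ward $29,350. Sum = $122,600.
Difference $122,550 − $122,600 = −$50 applied to largest lane-miles (South Precinct): South Precinct becomes $49,500.

Winslow Borough: $43,700 | South Precinct: $49,500 | Ashcroft Ward: $29,350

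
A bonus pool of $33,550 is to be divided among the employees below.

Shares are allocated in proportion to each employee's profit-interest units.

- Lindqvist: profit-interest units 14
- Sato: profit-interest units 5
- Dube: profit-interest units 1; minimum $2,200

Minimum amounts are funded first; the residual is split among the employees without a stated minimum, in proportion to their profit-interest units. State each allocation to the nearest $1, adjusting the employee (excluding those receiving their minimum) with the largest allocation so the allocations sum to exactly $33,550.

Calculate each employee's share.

Fund the minimums — Dube $2,200. Balance $31,350.
Balance split over remaining profit-interest units 19: Lindqvist 23,100.00 → $23,100; Sato 8,250.00 → $8,250.

Lindqvist: $23,100; Sato: $8,250; Dube: $2,200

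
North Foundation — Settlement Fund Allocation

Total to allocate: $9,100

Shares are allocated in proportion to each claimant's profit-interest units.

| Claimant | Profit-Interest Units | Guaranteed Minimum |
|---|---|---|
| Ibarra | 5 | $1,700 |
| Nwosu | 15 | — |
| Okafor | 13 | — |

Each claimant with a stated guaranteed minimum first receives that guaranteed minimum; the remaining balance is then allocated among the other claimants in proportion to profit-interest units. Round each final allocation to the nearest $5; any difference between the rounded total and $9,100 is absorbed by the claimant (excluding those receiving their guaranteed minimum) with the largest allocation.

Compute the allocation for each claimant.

Guaranteed amounts: Ibarra $1,700. Remaining pool $7,400.
Remaining pool split over remaining profit-interest units 28: Nwosu 3,964.29 → $3,965; Okafor 3,435.71 → $3,435.

Ibarra: $1,700 | Nwosu: $3,965 | Okafor: $3,435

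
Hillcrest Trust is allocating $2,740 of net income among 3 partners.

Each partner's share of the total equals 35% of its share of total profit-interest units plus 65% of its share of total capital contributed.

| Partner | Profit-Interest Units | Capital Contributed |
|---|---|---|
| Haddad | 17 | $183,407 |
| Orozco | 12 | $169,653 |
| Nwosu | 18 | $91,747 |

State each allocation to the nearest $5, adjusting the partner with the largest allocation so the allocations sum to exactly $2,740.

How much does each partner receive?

Haddad: $1,080; Orozco: $925; Nwosu: $735

Profit-interest units total 47; capital contributed total 444,807.
Blended shares (35% profit-interest units + 65% capital contributed): Haddad 0.3946; Orozco 0.3373; Nwosu 0.2681.
Unrounded shares: Haddad 1,081.23; Orozco 924.14; Nwosu 734.63.
Rounded to nearest $5: Haddad $1,080; Orozco $925; Nwosu $735. Sum = $2,740.
Rounded total matches; no reconciliation needed.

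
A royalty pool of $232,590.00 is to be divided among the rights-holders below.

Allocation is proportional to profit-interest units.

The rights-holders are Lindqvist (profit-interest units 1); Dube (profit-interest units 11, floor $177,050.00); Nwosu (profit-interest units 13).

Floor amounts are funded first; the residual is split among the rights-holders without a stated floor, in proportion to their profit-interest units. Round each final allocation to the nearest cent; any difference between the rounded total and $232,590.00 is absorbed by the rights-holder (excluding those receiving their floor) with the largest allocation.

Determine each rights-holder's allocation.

Guaranteed amounts: Dube $177,050.00. Balance $55,540.00.
Balance split over remaining profit-interest units 14: Lindqvist 3,967.1429 → $3,967.14; Nwosu 51,572.8571 → $51,572.86.

Lindqvist: $3,967.14 | Dube: $177,050.00 | Nwosu: $51,572.86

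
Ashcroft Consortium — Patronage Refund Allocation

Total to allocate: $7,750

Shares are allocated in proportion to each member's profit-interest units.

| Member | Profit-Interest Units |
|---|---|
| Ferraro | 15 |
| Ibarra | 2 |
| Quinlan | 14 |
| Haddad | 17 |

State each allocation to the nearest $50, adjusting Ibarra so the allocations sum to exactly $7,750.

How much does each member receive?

Sum of profit-interest units: 48.
Unrounded shares: Ferraro 15/48 × $7,750 = 2,421.88; Ibarra 2/48 × $7,750 = 322.92; Quinlan 14/48 × $7,750 = 2,260.42; Haddad 17/48 × $7,750 = 2,744.79.
At nearest $50: Ferraro $2,400; Ibarra $300; Quinlan $2,250; Haddad $2,750. Sum = $7,700.
Difference $7,750 − $7,700 = +$50 applied to Ibarra: Ibarra becomes $350.

Ferraro: $2,400; Ibarra: $350; Quinlan: $2,250; Haddad: $2,750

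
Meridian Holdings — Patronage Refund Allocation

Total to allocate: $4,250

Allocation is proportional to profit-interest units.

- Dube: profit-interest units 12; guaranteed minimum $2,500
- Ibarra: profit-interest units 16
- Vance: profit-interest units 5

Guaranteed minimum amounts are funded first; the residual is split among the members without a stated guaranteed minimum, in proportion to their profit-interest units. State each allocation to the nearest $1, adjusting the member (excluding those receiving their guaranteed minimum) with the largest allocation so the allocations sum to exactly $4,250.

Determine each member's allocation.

Minimums first: Dube $2,500. Remaining pool $1,750.
Remaining pool split over remaining profit-interest units 21: Ibarra 1,333.33 → $1,333; Vance 416.67 → $417.

Dube: $2,500 · Ibarra: $1,333 · Vance: $417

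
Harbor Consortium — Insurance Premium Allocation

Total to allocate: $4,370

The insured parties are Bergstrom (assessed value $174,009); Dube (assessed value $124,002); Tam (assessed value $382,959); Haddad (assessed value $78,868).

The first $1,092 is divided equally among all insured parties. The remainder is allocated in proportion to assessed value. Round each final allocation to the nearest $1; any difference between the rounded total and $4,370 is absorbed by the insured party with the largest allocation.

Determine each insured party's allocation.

First tranche $1,092 split equally: $273 each.
Remainder $3,278 by assessed value (total 759,838): Bergstrom 750.69 → $751; Dube 534.95 → $535; Tam 1,652.11 → $1,652; Haddad 340.24 → $340.
Totals: Bergstrom $273 + $751 = $1,024; Dube $273 + $535 = $808; Tam $273 + $1,652 = $1,925; Haddad $273 + $340 = $613.

Bergstrom: $1,024 · Dube: $808 · Tam: $1,925 · Haddad: $613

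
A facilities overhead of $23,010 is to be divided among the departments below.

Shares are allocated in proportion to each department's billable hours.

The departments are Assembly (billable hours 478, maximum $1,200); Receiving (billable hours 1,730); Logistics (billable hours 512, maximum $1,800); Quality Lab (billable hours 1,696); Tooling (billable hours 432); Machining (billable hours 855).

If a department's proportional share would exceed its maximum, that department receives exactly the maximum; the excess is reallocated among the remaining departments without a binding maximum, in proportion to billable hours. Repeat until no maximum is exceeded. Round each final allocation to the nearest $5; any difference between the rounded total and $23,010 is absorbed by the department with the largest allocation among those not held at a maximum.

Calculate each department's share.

Billable hours total: 5,703.
Unconstrained shares: Assembly 1,928.60; Receiving 6,980.06; Logistics 2,065.78; Quality Lab 6,842.88; Tooling 1,743.00; Machining 3,449.68.
Capped: Assembly ($1,200), Logistics ($1,800); remaining pool $20,010 reallocated over remaining billable hours 4,713.
Remaining shares: Receiving 7,345.07 → $7,345; Quality Lab 7,200.71 → $7,200; Tooling 1,834.14 → $1,835; Machining 3,630.08 → $3,630.

Assembly: $1,200; Receiving: $7,345; Logistics: $1,800; Quality Lab: $7,200; Tooling: $1,835; Machining: $3,630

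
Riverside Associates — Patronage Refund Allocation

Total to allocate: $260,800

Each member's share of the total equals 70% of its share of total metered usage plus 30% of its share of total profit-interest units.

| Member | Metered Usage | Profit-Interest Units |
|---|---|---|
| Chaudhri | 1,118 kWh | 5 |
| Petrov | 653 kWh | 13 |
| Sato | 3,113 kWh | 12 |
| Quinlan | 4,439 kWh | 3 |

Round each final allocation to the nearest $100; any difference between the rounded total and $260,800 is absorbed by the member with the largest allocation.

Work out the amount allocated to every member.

Chaudhri: $33,700; Petrov: $43,600; Sato: $89,400; Quinlan: $94,100

Metered usage total 9,323; profit-interest units total 33.
Composite weights (70% metered usage + 30% profit-interest units): Chaudhri 0.1294; Petrov 0.1672; Sato 0.3428; Quinlan 0.3606.
Pro-rata amounts: Chaudhri 33,746.86; Petrov 43,608.66; Sato 89,408.68; Quinlan 94,035.80.
After rounding ($100): Chaudhri $33,700; Petrov $43,600; Sato $89,400; Quinlan $94,000. Sum = $260,700.
Difference $260,800 − $260,700 = +$100 applied to largest allocation (Quinlan): Quinlan becomes $94,100.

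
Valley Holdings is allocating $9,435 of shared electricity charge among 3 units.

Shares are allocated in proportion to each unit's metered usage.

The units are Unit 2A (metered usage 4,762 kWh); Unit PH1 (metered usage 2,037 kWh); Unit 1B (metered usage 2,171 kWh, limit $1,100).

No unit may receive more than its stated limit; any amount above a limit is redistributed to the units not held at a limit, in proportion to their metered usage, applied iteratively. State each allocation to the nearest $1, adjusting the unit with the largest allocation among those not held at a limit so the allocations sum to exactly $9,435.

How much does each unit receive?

Unit 2A: $5,838; Unit PH1: $2,497; Unit 1B: $1,100

Total metered usage = 8,970.
Pro-rata shares before constraints: Unit 2A 5,008.86; Unit PH1 2,142.60; Unit 1B 2,283.54.
Capped: Unit 1B ($1,100); balance $8,335 reallocated over remaining metered usage 6,799.
Shares after redistribution: Unit 2A 5,837.81 → $5,838; Unit PH1 2,497.19 → $2,497.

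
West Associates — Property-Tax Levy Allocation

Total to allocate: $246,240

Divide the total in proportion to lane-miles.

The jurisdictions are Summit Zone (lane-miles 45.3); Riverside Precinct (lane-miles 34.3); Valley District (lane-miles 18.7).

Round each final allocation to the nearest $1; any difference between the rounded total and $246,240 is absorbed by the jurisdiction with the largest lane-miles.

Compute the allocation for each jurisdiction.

Summit Zone: $113,476 | Riverside Precinct: $85,921 | Valley District: $46,843

Combined lane-miles = 45.3 + 34.3 + 18.7 = 98.3.
Proportional shares: Summit Zone 113,475.81; Riverside Precinct 85,920.98; Valley District 46,843.21.
At nearest $1: Summit Zone $113,476; Riverside Precinct $85,921; Valley District $46,843. Sum = $246,240.
Sum already equals the total — no adjustment.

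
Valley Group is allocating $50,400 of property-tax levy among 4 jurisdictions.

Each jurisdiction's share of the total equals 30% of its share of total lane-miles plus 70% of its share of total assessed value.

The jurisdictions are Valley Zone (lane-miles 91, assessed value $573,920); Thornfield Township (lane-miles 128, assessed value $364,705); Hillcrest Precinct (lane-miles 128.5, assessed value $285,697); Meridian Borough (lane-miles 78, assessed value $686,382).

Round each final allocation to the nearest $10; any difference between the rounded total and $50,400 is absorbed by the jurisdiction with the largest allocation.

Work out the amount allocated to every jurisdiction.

Valley Zone: $13,830; Thornfield Township: $11,280; Hillcrest Precinct: $9,840; Meridian Borough: $15,450

Lane-miles total 425.5; assessed value total 1,910,704.
Composite weights (30% lane-miles + 70% assessed value): Valley Zone 0.2744; Thornfield Township 0.2239; Hillcrest Precinct 0.1953; Meridian Borough 0.3065.
Raw shares: Valley Zone 13,830.74; Thornfield Township 11,282.50; Hillcrest Precinct 9,841.43; Meridian Borough 15,445.33.
After rounding ($10): Valley Zone $13,830; Thornfield Township $11,280; Hillcrest Precinct $9,840; Meridian Borough $15,450. Sum = $50,400.
Rounded total matches; no reconciliation needed.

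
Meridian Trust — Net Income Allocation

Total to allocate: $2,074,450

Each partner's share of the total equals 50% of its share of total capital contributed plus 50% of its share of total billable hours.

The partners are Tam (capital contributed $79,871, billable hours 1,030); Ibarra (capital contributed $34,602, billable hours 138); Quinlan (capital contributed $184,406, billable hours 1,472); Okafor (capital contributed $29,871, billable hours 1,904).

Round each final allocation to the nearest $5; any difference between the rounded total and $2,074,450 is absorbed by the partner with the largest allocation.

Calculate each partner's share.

Capital contributed total 328,750; billable hours total 4,544.
Composite weights (50% capital contributed + 50% billable hours): Tam 0.2348; Ibarra 0.0678; Quinlan 0.4424; Okafor 0.2549.
Unrounded shares: Tam 487,107.98; Ibarra 140,671.51; Quinlan 917,813.91; Okafor 528,856.59.
Rounded to nearest $5: Tam $487,110; Ibarra $140,670; Quinlan $917,815; Okafor $528,855. Sum = $2,074,450.
No rounding difference to absorb.

Tam: $487,110; Ibarra: $140,670; Quinlan: $917,815; Okafor: $528,855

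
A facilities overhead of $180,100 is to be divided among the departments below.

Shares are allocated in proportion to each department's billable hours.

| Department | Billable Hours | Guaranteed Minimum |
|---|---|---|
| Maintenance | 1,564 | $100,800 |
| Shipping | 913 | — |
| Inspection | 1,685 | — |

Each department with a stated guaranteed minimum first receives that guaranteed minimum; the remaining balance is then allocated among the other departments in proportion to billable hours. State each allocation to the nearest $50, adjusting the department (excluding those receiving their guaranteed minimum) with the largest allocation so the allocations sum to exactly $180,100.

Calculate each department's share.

Minimums first: Maintenance $100,800. Balance $79,300.
Balance split over remaining billable hours 2,598: Shipping 27,867.94 → $27,850; Inspection 51,432.06 → $51,450.

Maintenance: $100,800; Shipping: $27,850; Inspection: $51,450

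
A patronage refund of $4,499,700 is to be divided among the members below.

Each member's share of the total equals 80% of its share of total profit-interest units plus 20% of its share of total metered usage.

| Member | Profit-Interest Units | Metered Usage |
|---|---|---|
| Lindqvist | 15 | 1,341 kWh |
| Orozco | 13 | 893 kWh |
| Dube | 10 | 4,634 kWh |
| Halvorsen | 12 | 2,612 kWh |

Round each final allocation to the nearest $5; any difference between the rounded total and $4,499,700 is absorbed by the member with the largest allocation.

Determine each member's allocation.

Totals — profit-interest units 50, metered usage 9,480.
Blended shares (80% profit-interest units + 20% metered usage): Lindqvist 0.2683; Orozco 0.2268; Dube 0.2578; Halvorsen 0.2471.
Proportional shares: Lindqvist 1,207,229.64; Orozco 1,020,710.43; Dube 1,159,859.38; Halvorsen 1,111,900.55.
At nearest $5: Lindqvist $1,207,230; Orozco $1,020,710; Dube $1,159,860; Halvorsen $1,111,900. Sum = $4,499,700.
Rounded total matches; no reconciliation needed.

Lindqvist: $1,207,230; Orozco: $1,020,710; Dube: $1,159,860; Halvorsen: $1,111,900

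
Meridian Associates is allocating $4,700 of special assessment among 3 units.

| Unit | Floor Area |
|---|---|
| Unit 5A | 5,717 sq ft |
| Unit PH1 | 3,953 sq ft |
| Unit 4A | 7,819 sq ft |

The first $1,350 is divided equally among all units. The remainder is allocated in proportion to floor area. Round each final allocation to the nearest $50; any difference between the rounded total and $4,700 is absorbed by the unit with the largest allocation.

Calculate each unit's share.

$1,350 shared equally gives $450 per unit.
Remainder $3,350 by floor area (total 17,489): Unit 5A 1,095.09 → $1,100; Unit PH1 757.19 → $750; Unit 4A 1,497.72 → $1,500.
Totals: Unit 5A $450 + $1,100 = $1,550; Unit PH1 $450 + $750 = $1,200; Unit 4A $450 + $1,500 = $1,950.

Unit 5A: $1,550 · Unit PH1: $1,200 · Unit 4A: $1,950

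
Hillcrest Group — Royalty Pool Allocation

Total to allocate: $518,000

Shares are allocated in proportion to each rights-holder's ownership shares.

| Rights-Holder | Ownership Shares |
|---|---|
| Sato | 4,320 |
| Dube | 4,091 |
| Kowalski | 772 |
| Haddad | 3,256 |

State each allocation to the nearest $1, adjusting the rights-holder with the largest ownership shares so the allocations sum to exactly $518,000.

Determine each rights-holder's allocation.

Sato: $179,899; Dube: $170,362; Kowalski: $32,149; Haddad: $135,590

Combined ownership shares = 4,320 + 4,091 + 772 + 3,256 = 12,439.
Pro-rata amounts: Sato 179,898.71; Dube 170,362.41; Kowalski 32,148.56; Haddad 135,590.32.
After rounding ($1): Sato $179,899; Dube $170,362; Kowalski $32,149; Haddad $135,590. Sum = $518,000.
Sum already equals the total — no adjustment.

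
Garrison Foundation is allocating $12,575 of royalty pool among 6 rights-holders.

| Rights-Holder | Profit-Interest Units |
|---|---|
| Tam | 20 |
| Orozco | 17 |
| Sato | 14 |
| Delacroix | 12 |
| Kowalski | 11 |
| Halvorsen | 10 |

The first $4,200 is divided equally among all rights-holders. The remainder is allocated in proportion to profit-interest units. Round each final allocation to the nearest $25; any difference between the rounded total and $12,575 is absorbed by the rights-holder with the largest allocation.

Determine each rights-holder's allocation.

Tam: $2,675; Orozco: $2,400; Sato: $2,100; Delacroix: $1,900; Kowalski: $1,800; Halvorsen: $1,700

First tranche $4,200 split equally: $700 each.
Remainder $8,375 by profit-interest units (total 84): Tam 1,994.05 → $2,000; Orozco 1,694.94 → $1,700; Sato 1,395.83 → $1,400; Delacroix 1,196.43 → $1,200; Kowalski 1,096.73 → $1,100; Halvorsen 997.02 → $1,000.
Rounding difference −$25 on remainder applied to Tam.
Totals: Tam $700 + $1,975 = $2,675; Orozco $700 + $1,700 = $2,400; Sato $700 + $1,400 = $2,100; Delacroix $700 + $1,200 = $1,900; Kowalski $700 + $1,100 = $1,800; Halvorsen $700 + $1,000 = $1,700.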